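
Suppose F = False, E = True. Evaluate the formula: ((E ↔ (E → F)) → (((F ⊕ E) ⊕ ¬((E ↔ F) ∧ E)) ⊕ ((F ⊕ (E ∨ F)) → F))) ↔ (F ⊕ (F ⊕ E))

True

E → F = True → False = False
E ↔ (E → F) = True ↔ False = False
F ⊕ E = False ⊕ True = True
E ↔ F = True ↔ False = False
(E ↔ F) ∧ E = False ∧ True = False
¬((E ↔ F) ∧ E) = ¬False = True
(F ⊕ E) ⊕ ¬((E ↔ F) ∧ E) = True ⊕ True = False
E ∨ F = True ∨ False = True
F ⊕ (E ∨ F) = False ⊕ True = True
(F ⊕ (E ∨ F)) → F = True → False = False
((F ⊕ E) ⊕ ¬((E ↔ F) ∧ E)) ⊕ ((F ⊕ (E ∨ F)) → F) = False ⊕ False = False
(E ↔ (E → F)) → (((F ⊕ E) ⊕ ¬((E ↔ F) ∧ E)) ⊕ ((F ⊕ (E ∨ F)) → F)) = False → False = True
F ⊕ E = False ⊕ True = True
F ⊕ (F ⊕ E) = False ⊕ True = True
((E ↔ (E → F)) → (((F ⊕ E) ⊕ ¬((E ↔ F) ∧ E)) ⊕ ((F ⊕ (E ∨ F)) → F))) ↔ (F ⊕ (F ⊕ E)) = True ↔ True = True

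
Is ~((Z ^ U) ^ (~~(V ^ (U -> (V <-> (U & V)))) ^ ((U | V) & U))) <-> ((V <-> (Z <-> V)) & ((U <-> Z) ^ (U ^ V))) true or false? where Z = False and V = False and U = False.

Z ^ U = False ^ False = False
U & V = False & False = False
V <-> (U & V) = False <-> False = True
U -> (V <-> (U & V)) = False -> True = True
V ^ (U -> (V <-> (U & V))) = False ^ True = True
~(V ^ (U -> (V <-> (U & V)))) = ~True = False
~~(V ^ (U -> (V <-> (U & V)))) = ~False = True
U | V = False | False = False
(U | V) & U = False & False = False
~~(V ^ (U -> (V <-> (U & V)))) ^ ((U | V) & U) = True ^ False = True
(Z ^ U) ^ (~~(V ^ (U -> (V <-> (U & V)))) ^ ((U | V) & U)) = False ^ True = True
~((Z ^ U) ^ (~~(V ^ (U -> (V <-> (U & V)))) ^ ((U | V) & U))) = ~True = False
Z <-> V = False <-> False = True
V <-> (Z <-> V) = False <-> True = False
U <-> Z = False <-> False = True
U ^ V = False ^ False = False
(U <-> Z) ^ (U ^ V) = True ^ False = True
(V <-> (Z <-> V)) & ((U <-> Z) ^ (U ^ V)) = False & True = False
~((Z ^ U) ^ (~~(V ^ (U -> (V <-> (U & V)))) ^ ((U | V) & U))) <-> ((V <-> (Z <-> V)) & ((U <-> Z) ^ (U ^ V))) = False <-> False = True

True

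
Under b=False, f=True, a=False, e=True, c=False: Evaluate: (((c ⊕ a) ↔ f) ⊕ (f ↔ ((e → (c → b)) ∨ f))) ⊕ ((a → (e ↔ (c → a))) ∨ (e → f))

c ⊕ a = False ⊕ False = False
(c ⊕ a) ↔ f = False ↔ True = False
c → b = False → False = True
e → (c → b) = True → True = True
(e → (c → b)) ∨ f = True ∨ True = True
f ↔ ((e → (c → b)) ∨ f) = True ↔ True = True
((c ⊕ a) ↔ f) ⊕ (f ↔ ((e → (c → b)) ∨ f)) = False ⊕ True = True
c → a = False → False = True
e ↔ (c → a) = True ↔ True = True
a → (e ↔ (c → a)) = False → True = True
e → f = True → True = True
(a → (e ↔ (c → a))) ∨ (e → f) = True ∨ True = True
(((c ⊕ a) ↔ f) ⊕ (f ↔ ((e → (c → b)) ∨ f))) ⊕ ((a → (e ↔ (c → a))) ∨ (e → f)) = True ⊕ True = False

False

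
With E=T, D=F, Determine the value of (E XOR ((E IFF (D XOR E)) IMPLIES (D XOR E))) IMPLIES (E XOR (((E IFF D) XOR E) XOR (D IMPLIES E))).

Substituting E=T, D=F:
D XOR E = F XOR T = T
E IFF (D XOR E) = T IFF T = T
D XOR E = F XOR T = T
(E IFF (D XOR E)) IMPLIES (D XOR E) = T IMPLIES T = T
E XOR ((E IFF (D XOR E)) IMPLIES (D XOR E)) = T XOR T = F
E IFF D = T IFF F = F
(E IFF D) XOR E = F XOR T = T
D IMPLIES E = F IMPLIES T = T
((E IFF D) XOR E) XOR (D IMPLIES E) = T XOR T = F
E XOR (((E IFF D) XOR E) XOR (D IMPLIES E)) = T XOR F = T
(E XOR ((E IFF (D XOR E)) IMPLIES (D XOR E))) IMPLIES (E XOR (((E IFF D) XOR E) XOR (D IMPLIES E))) = F IMPLIES T = T

T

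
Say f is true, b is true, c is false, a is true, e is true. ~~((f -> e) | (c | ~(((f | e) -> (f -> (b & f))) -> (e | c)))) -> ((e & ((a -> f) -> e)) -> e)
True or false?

True

f -> e = True -> True = True
f | e = True | True = True
b & f = True & True = True
f -> (b & f) = True -> True = True
(f | e) -> (f -> (b & f)) = True -> True = True
e | c = True | False = True
((f | e) -> (f -> (b & f))) -> (e | c) = True -> True = True
~(((f | e) -> (f -> (b & f))) -> (e | c)) = ~True = False
c | ~(((f | e) -> (f -> (b & f))) -> (e | c)) = False | False = False
(f -> e) | (c | ~(((f | e) -> (f -> (b & f))) -> (e | c))) = True | False = True
~((f -> e) | (c | ~(((f | e) -> (f -> (b & f))) -> (e | c)))) = ~True = False
~~((f -> e) | (c | ~(((f | e) -> (f -> (b & f))) -> (e | c)))) = ~False = True
a -> f = True -> True = True
(a -> f) -> e = True -> True = True
e & ((a -> f) -> e) = True & True = True
(e & ((a -> f) -> e)) -> e = True -> True = True
~~((f -> e) | (c | ~(((f | e) -> (f -> (b & f))) -> (e | c)))) -> ((e & ((a -> f) -> e)) -> e) = True -> True = True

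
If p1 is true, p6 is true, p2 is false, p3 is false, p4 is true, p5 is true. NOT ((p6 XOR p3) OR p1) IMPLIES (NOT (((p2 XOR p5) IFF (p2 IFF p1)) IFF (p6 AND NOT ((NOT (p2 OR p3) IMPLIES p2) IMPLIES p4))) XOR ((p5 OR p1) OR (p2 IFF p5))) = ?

true

p6 XOR p3 = true XOR false = true
(p6 XOR p3) OR p1 = true OR true = true
NOT ((p6 XOR p3) OR p1) = NOT true = false
p2 XOR p5 = false XOR true = true
p2 IFF p1 = false IFF true = false
(p2 XOR p5) IFF (p2 IFF p1) = true IFF false = false
p2 OR p3 = false OR false = false
NOT (p2 OR p3) = NOT false = true
NOT (p2 OR p3) IMPLIES p2 = true IMPLIES false = false
(NOT (p2 OR p3) IMPLIES p2) IMPLIES p4 = false IMPLIES true = true
NOT ((NOT (p2 OR p3) IMPLIES p2) IMPLIES p4) = NOT true = false
p6 AND NOT ((NOT (p2 OR p3) IMPLIES p2) IMPLIES p4) = true AND false = false
((p2 XOR p5) IFF (p2 IFF p1)) IFF (p6 AND NOT ((NOT (p2 OR p3) IMPLIES p2) IMPLIES p4)) = false IFF false = true
NOT (((p2 XOR p5) IFF (p2 IFF p1)) IFF (p6 AND NOT ((NOT (p2 OR p3) IMPLIES p2) IMPLIES p4))) = NOT true = false
p5 OR p1 = true OR true = true
p2 IFF p5 = false IFF true = false
(p5 OR p1) OR (p2 IFF p5) = true OR false = true
NOT (((p2 XOR p5) IFF (p2 IFF p1)) IFF (p6 AND NOT ((NOT (p2 OR p3) IMPLIES p2) IMPLIES p4))) XOR ((p5 OR p1) OR (p2 IFF p5)) = false XOR true = true
NOT ((p6 XOR p3) OR p1) IMPLIES (NOT (((p2 XOR p5) IFF (p2 IFF p1)) IFF (p6 AND NOT ((NOT (p2 OR p3) IMPLIES p2) IMPLIES p4))) XOR ((p5 OR p1) OR (p2 IFF p5))) = false IMPLIES true = true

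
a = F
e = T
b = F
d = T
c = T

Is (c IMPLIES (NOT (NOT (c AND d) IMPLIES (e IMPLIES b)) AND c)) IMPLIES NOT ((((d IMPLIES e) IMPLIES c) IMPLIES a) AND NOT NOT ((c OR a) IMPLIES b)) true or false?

Substituting a=F, e=T, b=F, d=T, c=T:
c AND d = T AND T = T
NOT (c AND d) = NOT T = F
e IMPLIES b = T IMPLIES F = F
NOT (c AND d) IMPLIES (e IMPLIES b) = F IMPLIES F = T
NOT (NOT (c AND d) IMPLIES (e IMPLIES b)) = NOT T = F
NOT (NOT (c AND d) IMPLIES (e IMPLIES b)) AND c = F AND T = F
c IMPLIES (NOT (NOT (c AND d) IMPLIES (e IMPLIES b)) AND c) = T IMPLIES F = F
d IMPLIES e = T IMPLIES T = T
(d IMPLIES e) IMPLIES c = T IMPLIES T = T
((d IMPLIES e) IMPLIES c) IMPLIES a = T IMPLIES F = F
c OR a = T OR F = T
(c OR a) IMPLIES b = T IMPLIES F = F
NOT ((c OR a) IMPLIES b) = NOT F = T
NOT NOT ((c OR a) IMPLIES b) = NOT T = F
(((d IMPLIES e) IMPLIES c) IMPLIES a) AND NOT NOT ((c OR a) IMPLIES b) = F AND F = F
NOT ((((d IMPLIES e) IMPLIES c) IMPLIES a) AND NOT NOT ((c OR a) IMPLIES b)) = NOT F = T
(c IMPLIES (NOT (NOT (c AND d) IMPLIES (e IMPLIES b)) AND c)) IMPLIES NOT ((((d IMPLIES e) IMPLIES c) IMPLIES a) AND NOT NOT ((c OR a) IMPLIES b)) = F IMPLIES T = T

T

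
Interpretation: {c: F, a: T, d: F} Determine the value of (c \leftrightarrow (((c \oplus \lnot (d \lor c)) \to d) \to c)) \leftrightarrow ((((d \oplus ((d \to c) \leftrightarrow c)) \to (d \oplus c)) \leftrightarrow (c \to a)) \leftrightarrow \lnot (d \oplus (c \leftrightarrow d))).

d \lor c = F \lor F = F
\lnot (d \lor c) = \lnot F = T
c \oplus \lnot (d \lor c) = F \oplus T = T
(c \oplus \lnot (d \lor c)) \to d = T \to F = F
((c \oplus \lnot (d \lor c)) \to d) \to c = F \to F = T
c \leftrightarrow (((c \oplus \lnot (d \lor c)) \to d) \to c) = F \leftrightarrow T = F
d \to c = F \to F = T
(d \to c) \leftrightarrow c = T \leftrightarrow F = F
d \oplus ((d \to c) \leftrightarrow c) = F \oplus F = F
d \oplus c = F \oplus F = F
(d \oplus ((d \to c) \leftrightarrow c)) \to (d \oplus c) = F \to F = T
c \to a = F \to T = T
((d \oplus ((d \to c) \leftrightarrow c)) \to (d \oplus c)) \leftrightarrow (c \to a) = T \leftrightarrow T = T
c \leftrightarrow d = F \leftrightarrow F = T
d \oplus (c \leftrightarrow d) = F \oplus T = T
\lnot (d \oplus (c \leftrightarrow d)) = \lnot T = F
(((d \oplus ((d \to c) \leftrightarrow c)) \to (d \oplus c)) \leftrightarrow (c \to a)) \leftrightarrow \lnot (d \oplus (c \leftrightarrow d)) = T \leftrightarrow F = F
(c \leftrightarrow (((c \oplus \lnot (d \lor c)) \to d) \to c)) \leftrightarrow ((((d \oplus ((d \to c) \leftrightarrow c)) \to (d \oplus c)) \leftrightarrow (c \to a)) \leftrightarrow \lnot (d \oplus (c \leftrightarrow d))) = F \leftrightarrow F = T

T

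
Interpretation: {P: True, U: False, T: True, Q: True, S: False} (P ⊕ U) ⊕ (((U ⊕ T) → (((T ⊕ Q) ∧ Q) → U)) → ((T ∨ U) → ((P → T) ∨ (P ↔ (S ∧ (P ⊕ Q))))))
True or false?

Substituting P=True, U=False, T=True, Q=True, S=False:
P ⊕ U = True ⊕ False = True
U ⊕ T = False ⊕ True = True
T ⊕ Q = True ⊕ True = False
(T ⊕ Q) ∧ Q = False ∧ True = False
((T ⊕ Q) ∧ Q) → U = False → False = True
(U ⊕ T) → (((T ⊕ Q) ∧ Q) → U) = True → True = True
T ∨ U = True ∨ False = True
P → T = True → True = True
P ⊕ Q = True ⊕ True = False
S ∧ (P ⊕ Q) = False ∧ False = False
P ↔ (S ∧ (P ⊕ Q)) = True ↔ False = False
(P → T) ∨ (P ↔ (S ∧ (P ⊕ Q))) = True ∨ False = True
(T ∨ U) → ((P → T) ∨ (P ↔ (S ∧ (P ⊕ Q)))) = True → True = True
((U ⊕ T) → (((T ⊕ Q) ∧ Q) → U)) → ((T ∨ U) → ((P → T) ∨ (P ↔ (S ∧ (P ⊕ Q))))) = True → True = True
(P ⊕ U) ⊕ (((U ⊕ T) → (((T ⊕ Q) ∧ Q) → U)) → ((T ∨ U) → ((P → T) ∨ (P ↔ (S ∧ (P ⊕ Q)))))) = True ⊕ True = False

False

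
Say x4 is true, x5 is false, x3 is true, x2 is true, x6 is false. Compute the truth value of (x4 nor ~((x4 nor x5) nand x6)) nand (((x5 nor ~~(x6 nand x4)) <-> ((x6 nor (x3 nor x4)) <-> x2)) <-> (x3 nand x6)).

Substituting x4=1, x5=0, x3=1, x2=1, x6=0:
x4 nor x5 = 1 nor 0 = 0
(x4 nor x5) nand x6 = 0 nand 0 = 1
~((x4 nor x5) nand x6) = ~1 = 0
x4 nor ~((x4 nor x5) nand x6) = 1 nor 0 = 0
x6 nand x4 = 0 nand 1 = 1
~(x6 nand x4) = ~1 = 0
~~(x6 nand x4) = ~0 = 1
x5 nor ~~(x6 nand x4) = 0 nor 1 = 0
x3 nor x4 = 1 nor 1 = 0
x6 nor (x3 nor x4) = 0 nor 0 = 1
(x6 nor (x3 nor x4)) <-> x2 = 1 <-> 1 = 1
(x5 nor ~~(x6 nand x4)) <-> ((x6 nor (x3 nor x4)) <-> x2) = 0 <-> 1 = 0
x3 nand x6 = 1 nand 0 = 1
((x5 nor ~~(x6 nand x4)) <-> ((x6 nor (x3 nor x4)) <-> x2)) <-> (x3 nand x6) = 0 <-> 1 = 0
(x4 nor ~((x4 nor x5) nand x6)) nand (((x5 nor ~~(x6 nand x4)) <-> ((x6 nor (x3 nor x4)) <-> x2)) <-> (x3 nand x6)) = 0 nand 0 = 1

1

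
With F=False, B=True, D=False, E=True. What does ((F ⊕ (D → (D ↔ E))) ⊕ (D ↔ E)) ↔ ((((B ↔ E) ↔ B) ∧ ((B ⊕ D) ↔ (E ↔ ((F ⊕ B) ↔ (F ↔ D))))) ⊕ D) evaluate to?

Substituting F=False, B=True, D=False, E=True:
D ↔ E = False ↔ True = False
D → (D ↔ E) = False → False = True
F ⊕ (D → (D ↔ E)) = False ⊕ True = True
D ↔ E = False ↔ True = False
(F ⊕ (D → (D ↔ E))) ⊕ (D ↔ E) = True ⊕ False = True
B ↔ E = True ↔ True = True
(B ↔ E) ↔ B = True ↔ True = True
B ⊕ D = True ⊕ False = True
F ⊕ B = False ⊕ True = True
F ↔ D = False ↔ False = True
(F ⊕ B) ↔ (F ↔ D) = True ↔ True = True
E ↔ ((F ⊕ B) ↔ (F ↔ D)) = True ↔ True = True
(B ⊕ D) ↔ (E ↔ ((F ⊕ B) ↔ (F ↔ D))) = True ↔ True = True
((B ↔ E) ↔ B) ∧ ((B ⊕ D) ↔ (E ↔ ((F ⊕ B) ↔ (F ↔ D)))) = True ∧ True = True
(((B ↔ E) ↔ B) ∧ ((B ⊕ D) ↔ (E ↔ ((F ⊕ B) ↔ (F ↔ D))))) ⊕ D = True ⊕ False = True
((F ⊕ (D → (D ↔ E))) ⊕ (D ↔ E)) ↔ ((((B ↔ E) ↔ B) ∧ ((B ⊕ D) ↔ (E ↔ ((F ⊕ B) ↔ (F ↔ D))))) ⊕ D) = True ↔ True = True

True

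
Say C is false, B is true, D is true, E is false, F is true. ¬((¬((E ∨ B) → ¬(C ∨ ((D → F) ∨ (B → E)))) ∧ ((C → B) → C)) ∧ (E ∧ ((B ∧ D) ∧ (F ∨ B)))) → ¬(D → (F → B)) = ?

E ∨ B = False ∨ True = True
D → F = True → True = True
B → E = True → False = False
(D → F) ∨ (B → E) = True ∨ False = True
C ∨ ((D → F) ∨ (B → E)) = False ∨ True = True
¬(C ∨ ((D → F) ∨ (B → E))) = ¬True = False
(E ∨ B) → ¬(C ∨ ((D → F) ∨ (B → E))) = True → False = False
¬((E ∨ B) → ¬(C ∨ ((D → F) ∨ (B → E)))) = ¬False = True
C → B = False → True = True
(C → B) → C = True → False = False
¬((E ∨ B) → ¬(C ∨ ((D → F) ∨ (B → E)))) ∧ ((C → B) → C) = True ∧ False = False
B ∧ D = True ∧ True = True
F ∨ B = True ∨ True = True
(B ∧ D) ∧ (F ∨ B) = True ∧ True = True
E ∧ ((B ∧ D) ∧ (F ∨ B)) = False ∧ True = False
(¬((E ∨ B) → ¬(C ∨ ((D → F) ∨ (B → E)))) ∧ ((C → B) → C)) ∧ (E ∧ ((B ∧ D) ∧ (F ∨ B))) = False ∧ False = False
¬((¬((E ∨ B) → ¬(C ∨ ((D → F) ∨ (B → E)))) ∧ ((C → B) → C)) ∧ (E ∧ ((B ∧ D) ∧ (F ∨ B)))) = ¬False = True
F → B = True → True = True
D → (F → B) = True → True = True
¬(D → (F → B)) = ¬True = False
¬((¬((E ∨ B) → ¬(C ∨ ((D → F) ∨ (B → E)))) ∧ ((C → B) → C)) ∧ (E ∧ ((B ∧ D) ∧ (F ∨ B)))) → ¬(D → (F → B)) = True → False = False

False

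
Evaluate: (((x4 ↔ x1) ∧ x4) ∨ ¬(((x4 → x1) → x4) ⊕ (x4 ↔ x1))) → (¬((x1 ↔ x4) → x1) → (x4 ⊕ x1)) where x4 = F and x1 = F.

T

Substituting x4=F, x1=F:
x4 ↔ x1 = F ↔ F = T
(x4 ↔ x1) ∧ x4 = T ∧ F = F
x4 → x1 = F → F = T
(x4 → x1) → x4 = T → F = F
x4 ↔ x1 = F ↔ F = T
((x4 → x1) → x4) ⊕ (x4 ↔ x1) = F ⊕ T = T
¬(((x4 → x1) → x4) ⊕ (x4 ↔ x1)) = ¬T = F
((x4 ↔ x1) ∧ x4) ∨ ¬(((x4 → x1) → x4) ⊕ (x4 ↔ x1)) = F ∨ F = F
x1 ↔ x4 = F ↔ F = T
(x1 ↔ x4) → x1 = T → F = F
¬((x1 ↔ x4) → x1) = ¬F = T
x4 ⊕ x1 = F ⊕ F = F
¬((x1 ↔ x4) → x1) → (x4 ⊕ x1) = T → F = F
(((x4 ↔ x1) ∧ x4) ∨ ¬(((x4 → x1) → x4) ⊕ (x4 ↔ x1))) → (¬((x1 ↔ x4) → x1) → (x4 ⊕ x1)) = F → F = T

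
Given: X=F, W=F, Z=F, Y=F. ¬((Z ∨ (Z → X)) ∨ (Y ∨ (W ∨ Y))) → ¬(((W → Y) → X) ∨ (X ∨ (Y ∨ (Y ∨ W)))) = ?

Z → X = F → F = T
Z ∨ (Z → X) = F ∨ T = T
W ∨ Y = F ∨ F = F
Y ∨ (W ∨ Y) = F ∨ F = F
(Z ∨ (Z → X)) ∨ (Y ∨ (W ∨ Y)) = T ∨ F = T
¬((Z ∨ (Z → X)) ∨ (Y ∨ (W ∨ Y))) = ¬T = F
W → Y = F → F = T
(W → Y) → X = T → F = F
Y ∨ W = F ∨ F = F
Y ∨ (Y ∨ W) = F ∨ F = F
X ∨ (Y ∨ (Y ∨ W)) = F ∨ F = F
((W → Y) → X) ∨ (X ∨ (Y ∨ (Y ∨ W))) = F ∨ F = F
¬(((W → Y) → X) ∨ (X ∨ (Y ∨ (Y ∨ W)))) = ¬F = T
¬((Z ∨ (Z → X)) ∨ (Y ∨ (W ∨ Y))) → ¬(((W → Y) → X) ∨ (X ∨ (Y ∨ (Y ∨ W)))) = F → T = T

T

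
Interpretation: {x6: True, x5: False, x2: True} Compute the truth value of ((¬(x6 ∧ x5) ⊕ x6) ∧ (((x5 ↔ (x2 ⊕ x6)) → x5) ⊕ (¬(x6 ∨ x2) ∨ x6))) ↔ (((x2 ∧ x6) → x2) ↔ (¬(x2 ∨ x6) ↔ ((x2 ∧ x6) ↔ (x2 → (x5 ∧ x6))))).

False

x6 ∧ x5 = True ∧ False = False
¬(x6 ∧ x5) = ¬False = True
¬(x6 ∧ x5) ⊕ x6 = True ⊕ True = False
x2 ⊕ x6 = True ⊕ True = False
x5 ↔ (x2 ⊕ x6) = False ↔ False = True
(x5 ↔ (x2 ⊕ x6)) → x5 = True → False = False
x6 ∨ x2 = True ∨ True = True
¬(x6 ∨ x2) = ¬True = False
¬(x6 ∨ x2) ∨ x6 = False ∨ True = True
((x5 ↔ (x2 ⊕ x6)) → x5) ⊕ (¬(x6 ∨ x2) ∨ x6) = False ⊕ True = True
(¬(x6 ∧ x5) ⊕ x6) ∧ (((x5 ↔ (x2 ⊕ x6)) → x5) ⊕ (¬(x6 ∨ x2) ∨ x6)) = False ∧ True = False
x2 ∧ x6 = True ∧ True = True
(x2 ∧ x6) → x2 = True → True = True
x2 ∨ x6 = True ∨ True = True
¬(x2 ∨ x6) = ¬True = False
x2 ∧ x6 = True ∧ True = True
x5 ∧ x6 = False ∧ True = False
x2 → (x5 ∧ x6) = True → False = False
(x2 ∧ x6) ↔ (x2 → (x5 ∧ x6)) = True ↔ False = False
¬(x2 ∨ x6) ↔ ((x2 ∧ x6) ↔ (x2 → (x5 ∧ x6))) = False ↔ False = True
((x2 ∧ x6) → x2) ↔ (¬(x2 ∨ x6) ↔ ((x2 ∧ x6) ↔ (x2 → (x5 ∧ x6)))) = True ↔ True = True
((¬(x6 ∧ x5) ⊕ x6) ∧ (((x5 ↔ (x2 ⊕ x6)) → x5) ⊕ (¬(x6 ∨ x2) ∨ x6))) ↔ (((x2 ∧ x6) → x2) ↔ (¬(x2 ∨ x6) ↔ ((x2 ∧ x6) ↔ (x2 → (x5 ∧ x6))))) = False ↔ True = False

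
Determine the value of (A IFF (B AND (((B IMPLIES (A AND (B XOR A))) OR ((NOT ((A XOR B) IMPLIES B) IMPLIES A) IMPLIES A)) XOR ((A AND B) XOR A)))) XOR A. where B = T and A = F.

T

Substituting B=T, A=F:
B XOR A = T XOR F = T
A AND (B XOR A) = F AND T = F
B IMPLIES (A AND (B XOR A)) = T IMPLIES F = F
A XOR B = F XOR T = T
(A XOR B) IMPLIES B = T IMPLIES T = T
NOT ((A XOR B) IMPLIES B) = NOT T = F
NOT ((A XOR B) IMPLIES B) IMPLIES A = F IMPLIES F = T
(NOT ((A XOR B) IMPLIES B) IMPLIES A) IMPLIES A = T IMPLIES F = F
(B IMPLIES (A AND (B XOR A))) OR ((NOT ((A XOR B) IMPLIES B) IMPLIES A) IMPLIES A) = F OR F = F
A AND B = F AND T = F
(A AND B) XOR A = F XOR F = F
((B IMPLIES (A AND (B XOR A))) OR ((NOT ((A XOR B) IMPLIES B) IMPLIES A) IMPLIES A)) XOR ((A AND B) XOR A) = F XOR F = F
B AND (((B IMPLIES (A AND (B XOR A))) OR ((NOT ((A XOR B) IMPLIES B) IMPLIES A) IMPLIES A)) XOR ((A AND B) XOR A)) = T AND F = F
A IFF (B AND (((B IMPLIES (A AND (B XOR A))) OR ((NOT ((A XOR B) IMPLIES B) IMPLIES A) IMPLIES A)) XOR ((A AND B) XOR A))) = F IFF F = T
(A IFF (B AND (((B IMPLIES (A AND (B XOR A))) OR ((NOT ((A XOR B) IMPLIES B) IMPLIES A) IMPLIES A)) XOR ((A AND B) XOR A)))) XOR A = T XOR F = T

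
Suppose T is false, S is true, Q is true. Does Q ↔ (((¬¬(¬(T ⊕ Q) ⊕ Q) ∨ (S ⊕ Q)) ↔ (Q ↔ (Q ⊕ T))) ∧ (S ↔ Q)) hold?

T ⊕ Q = False ⊕ True = True
¬(T ⊕ Q) = ¬True = False
¬(T ⊕ Q) ⊕ Q = False ⊕ True = True
¬(¬(T ⊕ Q) ⊕ Q) = ¬True = False
¬¬(¬(T ⊕ Q) ⊕ Q) = ¬False = True
S ⊕ Q = True ⊕ True = False
¬¬(¬(T ⊕ Q) ⊕ Q) ∨ (S ⊕ Q) = True ∨ False = True
Q ⊕ T = True ⊕ False = True
Q ↔ (Q ⊕ T) = True ↔ True = True
(¬¬(¬(T ⊕ Q) ⊕ Q) ∨ (S ⊕ Q)) ↔ (Q ↔ (Q ⊕ T)) = True ↔ True = True
S ↔ Q = True ↔ True = True
((¬¬(¬(T ⊕ Q) ⊕ Q) ∨ (S ⊕ Q)) ↔ (Q ↔ (Q ⊕ T))) ∧ (S ↔ Q) = True ∧ True = True
Q ↔ (((¬¬(¬(T ⊕ Q) ⊕ Q) ∨ (S ⊕ Q)) ↔ (Q ↔ (Q ⊕ T))) ∧ (S ↔ Q)) = True ↔ True = True

True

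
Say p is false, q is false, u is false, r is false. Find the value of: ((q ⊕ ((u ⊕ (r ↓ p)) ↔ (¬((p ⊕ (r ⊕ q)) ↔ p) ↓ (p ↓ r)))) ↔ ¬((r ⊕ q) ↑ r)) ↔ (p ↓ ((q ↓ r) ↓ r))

r ↓ p = False ↓ False = True
u ⊕ (r ↓ p) = False ⊕ True = True
r ⊕ q = False ⊕ False = False
p ⊕ (r ⊕ q) = False ⊕ False = False
(p ⊕ (r ⊕ q)) ↔ p = False ↔ False = True
¬((p ⊕ (r ⊕ q)) ↔ p) = ¬True = False
p ↓ r = False ↓ False = True
¬((p ⊕ (r ⊕ q)) ↔ p) ↓ (p ↓ r) = False ↓ True = False
(u ⊕ (r ↓ p)) ↔ (¬((p ⊕ (r ⊕ q)) ↔ p) ↓ (p ↓ r)) = True ↔ False = False
q ⊕ ((u ⊕ (r ↓ p)) ↔ (¬((p ⊕ (r ⊕ q)) ↔ p) ↓ (p ↓ r))) = False ⊕ False = False
r ⊕ q = False ⊕ False = False
(r ⊕ q) ↑ r = False ↑ False = True
¬((r ⊕ q) ↑ r) = ¬True = False
(q ⊕ ((u ⊕ (r ↓ p)) ↔ (¬((p ⊕ (r ⊕ q)) ↔ p) ↓ (p ↓ r)))) ↔ ¬((r ⊕ q) ↑ r) = False ↔ False = True
q ↓ r = False ↓ False = True
(q ↓ r) ↓ r = True ↓ False = False
p ↓ ((q ↓ r) ↓ r) = False ↓ False = True
((q ⊕ ((u ⊕ (r ↓ p)) ↔ (¬((p ⊕ (r ⊕ q)) ↔ p) ↓ (p ↓ r)))) ↔ ¬((r ⊕ q) ↑ r)) ↔ (p ↓ ((q ↓ r) ↓ r)) = True ↔ True = True

True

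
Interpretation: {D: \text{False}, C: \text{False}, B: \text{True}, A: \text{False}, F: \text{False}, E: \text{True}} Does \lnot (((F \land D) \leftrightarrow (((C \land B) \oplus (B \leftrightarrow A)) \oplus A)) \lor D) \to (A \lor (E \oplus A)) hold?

F \land D = \text{False} \land \text{False} = \text{False}
C \land B = \text{False} \land \text{True} = \text{False}
B \leftrightarrow A = \text{True} \leftrightarrow \text{False} = \text{False}
(C \land B) \oplus (B \leftrightarrow A) = \text{False} \oplus \text{False} = \text{False}
((C \land B) \oplus (B \leftrightarrow A)) \oplus A = \text{False} \oplus \text{False} = \text{False}
(F \land D) \leftrightarrow (((C \land B) \oplus (B \leftrightarrow A)) \oplus A) = \text{False} \leftrightarrow \text{False} = \text{True}
((F \land D) \leftrightarrow (((C \land B) \oplus (B \leftrightarrow A)) \oplus A)) \lor D = \text{True} \lor \text{False} = \text{True}
\lnot (((F \land D) \leftrightarrow (((C \land B) \oplus (B \leftrightarrow A)) \oplus A)) \lor D) = \lnot \text{True} = \text{False}
E \oplus A = \text{True} \oplus \text{False} = \text{True}
A \lor (E \oplus A) = \text{False} \lor \text{True} = \text{True}
\lnot (((F \land D) \leftrightarrow (((C \land B) \oplus (B \leftrightarrow A)) \oplus A)) \lor D) \to (A \lor (E \oplus A)) = \text{False} \to \text{True} = \text{True}

\text{True}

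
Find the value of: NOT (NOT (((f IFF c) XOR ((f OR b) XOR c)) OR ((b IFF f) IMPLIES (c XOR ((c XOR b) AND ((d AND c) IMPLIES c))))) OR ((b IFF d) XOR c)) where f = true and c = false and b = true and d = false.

Substituting f=true, c=false, b=true, d=false:
f IFF c = true IFF false = false
f OR b = true OR true = true
(f OR b) XOR c = true XOR false = true
(f IFF c) XOR ((f OR b) XOR c) = false XOR true = true
b IFF f = true IFF true = true
c XOR b = false XOR true = true
d AND c = false AND false = false
(d AND c) IMPLIES c = false IMPLIES false = true
(c XOR b) AND ((d AND c) IMPLIES c) = true AND true = true
c XOR ((c XOR b) AND ((d AND c) IMPLIES c)) = false XOR true = true
(b IFF f) IMPLIES (c XOR ((c XOR b) AND ((d AND c) IMPLIES c))) = true IMPLIES true = true
((f IFF c) XOR ((f OR b) XOR c)) OR ((b IFF f) IMPLIES (c XOR ((c XOR b) AND ((d AND c) IMPLIES c)))) = true OR true = true
NOT (((f IFF c) XOR ((f OR b) XOR c)) OR ((b IFF f) IMPLIES (c XOR ((c XOR b) AND ((d AND c) IMPLIES c))))) = NOT true = false
b IFF d = true IFF false = false
(b IFF d) XOR c = false XOR false = false
NOT (((f IFF c) XOR ((f OR b) XOR c)) OR ((b IFF f) IMPLIES (c XOR ((c XOR b) AND ((d AND c) IMPLIES c))))) OR ((b IFF d) XOR c) = false OR false = false
NOT (NOT (((f IFF c) XOR ((f OR b) XOR c)) OR ((b IFF f) IMPLIES (c XOR ((c XOR b) AND ((d AND c) IMPLIES c))))) OR ((b IFF d) XOR c)) = NOT false = true

true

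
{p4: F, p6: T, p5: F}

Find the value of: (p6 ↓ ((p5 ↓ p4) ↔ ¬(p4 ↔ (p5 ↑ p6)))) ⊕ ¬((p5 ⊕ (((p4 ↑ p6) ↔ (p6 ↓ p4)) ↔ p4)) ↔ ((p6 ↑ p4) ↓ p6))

T

p5 ↓ p4 = F ↓ F = T
p5 ↑ p6 = F ↑ T = T
p4 ↔ (p5 ↑ p6) = F ↔ T = F
¬(p4 ↔ (p5 ↑ p6)) = ¬F = T
(p5 ↓ p4) ↔ ¬(p4 ↔ (p5 ↑ p6)) = T ↔ T = T
p6 ↓ ((p5 ↓ p4) ↔ ¬(p4 ↔ (p5 ↑ p6))) = T ↓ T = F
p4 ↑ p6 = F ↑ T = T
p6 ↓ p4 = T ↓ F = F
(p4 ↑ p6) ↔ (p6 ↓ p4) = T ↔ F = F
((p4 ↑ p6) ↔ (p6 ↓ p4)) ↔ p4 = F ↔ F = T
p5 ⊕ (((p4 ↑ p6) ↔ (p6 ↓ p4)) ↔ p4) = F ⊕ T = T
p6 ↑ p4 = T ↑ F = T
(p6 ↑ p4) ↓ p6 = T ↓ T = F
(p5 ⊕ (((p4 ↑ p6) ↔ (p6 ↓ p4)) ↔ p4)) ↔ ((p6 ↑ p4) ↓ p6) = T ↔ F = F
¬((p5 ⊕ (((p4 ↑ p6) ↔ (p6 ↓ p4)) ↔ p4)) ↔ ((p6 ↑ p4) ↓ p6)) = ¬F = T
(p6 ↓ ((p5 ↓ p4) ↔ ¬(p4 ↔ (p5 ↑ p6)))) ⊕ ¬((p5 ⊕ (((p4 ↑ p6) ↔ (p6 ↓ p4)) ↔ p4)) ↔ ((p6 ↑ p4) ↓ p6)) = F ⊕ T = T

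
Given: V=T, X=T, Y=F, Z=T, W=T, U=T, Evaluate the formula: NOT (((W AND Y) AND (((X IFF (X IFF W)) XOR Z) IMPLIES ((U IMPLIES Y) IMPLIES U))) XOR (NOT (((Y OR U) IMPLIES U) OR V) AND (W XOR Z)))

W AND Y = T AND F = F
X IFF W = T IFF T = T
X IFF (X IFF W) = T IFF T = T
(X IFF (X IFF W)) XOR Z = T XOR T = F
U IMPLIES Y = T IMPLIES F = F
(U IMPLIES Y) IMPLIES U = F IMPLIES T = T
((X IFF (X IFF W)) XOR Z) IMPLIES ((U IMPLIES Y) IMPLIES U) = F IMPLIES T = T
(W AND Y) AND (((X IFF (X IFF W)) XOR Z) IMPLIES ((U IMPLIES Y) IMPLIES U)) = F AND T = F
Y OR U = F OR T = T
(Y OR U) IMPLIES U = T IMPLIES T = T
((Y OR U) IMPLIES U) OR V = T OR T = T
NOT (((Y OR U) IMPLIES U) OR V) = NOT T = F
W XOR Z = T XOR T = F
NOT (((Y OR U) IMPLIES U) OR V) AND (W XOR Z) = F AND F = F
((W AND Y) AND (((X IFF (X IFF W)) XOR Z) IMPLIES ((U IMPLIES Y) IMPLIES U))) XOR (NOT (((Y OR U) IMPLIES U) OR V) AND (W XOR Z)) = F XOR F = F
NOT (((W AND Y) AND (((X IFF (X IFF W)) XOR Z) IMPLIES ((U IMPLIES Y) IMPLIES U))) XOR (NOT (((Y OR U) IMPLIES U) OR V) AND (W XOR Z))) = NOT F = T

T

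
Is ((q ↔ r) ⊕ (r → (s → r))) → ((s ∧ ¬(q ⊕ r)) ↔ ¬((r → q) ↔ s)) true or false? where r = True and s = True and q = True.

Substituting r=True, s=True, q=True:
q ↔ r = True ↔ True = True
s → r = True → True = True
r → (s → r) = True → True = True
(q ↔ r) ⊕ (r → (s → r)) = True ⊕ True = False
q ⊕ r = True ⊕ True = False
¬(q ⊕ r) = ¬False = True
s ∧ ¬(q ⊕ r) = True ∧ True = True
r → q = True → True = True
(r → q) ↔ s = True ↔ True = True
¬((r → q) ↔ s) = ¬True = False
(s ∧ ¬(q ⊕ r)) ↔ ¬((r → q) ↔ s) = True ↔ False = False
((q ↔ r) ⊕ (r → (s → r))) → ((s ∧ ¬(q ⊕ r)) ↔ ¬((r → q) ↔ s)) = False → False = True

True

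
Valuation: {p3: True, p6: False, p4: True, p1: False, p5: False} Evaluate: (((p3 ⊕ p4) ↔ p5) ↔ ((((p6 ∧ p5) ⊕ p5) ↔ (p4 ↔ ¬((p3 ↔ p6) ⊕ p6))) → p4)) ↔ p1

False

p3 ⊕ p4 = True ⊕ True = False
(p3 ⊕ p4) ↔ p5 = False ↔ False = True
p6 ∧ p5 = False ∧ False = False
(p6 ∧ p5) ⊕ p5 = False ⊕ False = False
p3 ↔ p6 = True ↔ False = False
(p3 ↔ p6) ⊕ p6 = False ⊕ False = False
¬((p3 ↔ p6) ⊕ p6) = ¬False = True
p4 ↔ ¬((p3 ↔ p6) ⊕ p6) = True ↔ True = True
((p6 ∧ p5) ⊕ p5) ↔ (p4 ↔ ¬((p3 ↔ p6) ⊕ p6)) = False ↔ True = False
(((p6 ∧ p5) ⊕ p5) ↔ (p4 ↔ ¬((p3 ↔ p6) ⊕ p6))) → p4 = False → True = True
((p3 ⊕ p4) ↔ p5) ↔ ((((p6 ∧ p5) ⊕ p5) ↔ (p4 ↔ ¬((p3 ↔ p6) ⊕ p6))) → p4) = True ↔ True = True
(((p3 ⊕ p4) ↔ p5) ↔ ((((p6 ∧ p5) ⊕ p5) ↔ (p4 ↔ ¬((p3 ↔ p6) ⊕ p6))) → p4)) ↔ p1 = True ↔ False = False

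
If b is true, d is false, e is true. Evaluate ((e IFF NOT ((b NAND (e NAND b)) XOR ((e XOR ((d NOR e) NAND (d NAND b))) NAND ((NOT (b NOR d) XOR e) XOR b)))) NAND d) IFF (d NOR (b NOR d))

True

e NAND b = True NAND True = False
b NAND (e NAND b) = True NAND False = True
d NOR e = False NOR True = False
d NAND b = False NAND True = True
(d NOR e) NAND (d NAND b) = False NAND True = True
e XOR ((d NOR e) NAND (d NAND b)) = True XOR True = False
b NOR d = True NOR False = False
NOT (b NOR d) = NOT False = True
NOT (b NOR d) XOR e = True XOR True = False
(NOT (b NOR d) XOR e) XOR b = False XOR True = True
(e XOR ((d NOR e) NAND (d NAND b))) NAND ((NOT (b NOR d) XOR e) XOR b) = False NAND True = True
(b NAND (e NAND b)) XOR ((e XOR ((d NOR e) NAND (d NAND b))) NAND ((NOT (b NOR d) XOR e) XOR b)) = True XOR True = False
NOT ((b NAND (e NAND b)) XOR ((e XOR ((d NOR e) NAND (d NAND b))) NAND ((NOT (b NOR d) XOR e) XOR b))) = NOT False = True
e IFF NOT ((b NAND (e NAND b)) XOR ((e XOR ((d NOR e) NAND (d NAND b))) NAND ((NOT (b NOR d) XOR e) XOR b))) = True IFF True = True
(e IFF NOT ((b NAND (e NAND b)) XOR ((e XOR ((d NOR e) NAND (d NAND b))) NAND ((NOT (b NOR d) XOR e) XOR b)))) NAND d = True NAND False = True
b NOR d = True NOR False = False
d NOR (b NOR d) = False NOR False = True
((e IFF NOT ((b NAND (e NAND b)) XOR ((e XOR ((d NOR e) NAND (d NAND b))) NAND ((NOT (b NOR d) XOR e) XOR b)))) NAND d) IFF (d NOR (b NOR d)) = True IFF True = True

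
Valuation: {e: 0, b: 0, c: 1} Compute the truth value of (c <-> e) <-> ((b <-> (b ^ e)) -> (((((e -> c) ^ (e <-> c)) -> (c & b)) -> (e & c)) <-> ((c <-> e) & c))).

1

c <-> e = 1 <-> 0 = 0
b ^ e = 0 ^ 0 = 0
b <-> (b ^ e) = 0 <-> 0 = 1
e -> c = 0 -> 1 = 1
e <-> c = 0 <-> 1 = 0
(e -> c) ^ (e <-> c) = 1 ^ 0 = 1
c & b = 1 & 0 = 0
((e -> c) ^ (e <-> c)) -> (c & b) = 1 -> 0 = 0
e & c = 0 & 1 = 0
(((e -> c) ^ (e <-> c)) -> (c & b)) -> (e & c) = 0 -> 0 = 1
c <-> e = 1 <-> 0 = 0
(c <-> e) & c = 0 & 1 = 0
((((e -> c) ^ (e <-> c)) -> (c & b)) -> (e & c)) <-> ((c <-> e) & c) = 1 <-> 0 = 0
(b <-> (b ^ e)) -> (((((e -> c) ^ (e <-> c)) -> (c & b)) -> (e & c)) <-> ((c <-> e) & c)) = 1 -> 0 = 0
(c <-> e) <-> ((b <-> (b ^ e)) -> (((((e -> c) ^ (e <-> c)) -> (c & b)) -> (e & c)) <-> ((c <-> e) & c))) = 0 <-> 0 = 1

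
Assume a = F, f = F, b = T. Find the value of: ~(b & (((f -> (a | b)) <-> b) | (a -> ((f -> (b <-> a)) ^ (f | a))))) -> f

T

Substituting a=F, f=F, b=T:
a | b = F | T = T
f -> (a | b) = F -> T = T
(f -> (a | b)) <-> b = T <-> T = T
b <-> a = T <-> F = F
f -> (b <-> a) = F -> F = T
f | a = F | F = F
(f -> (b <-> a)) ^ (f | a) = T ^ F = T
a -> ((f -> (b <-> a)) ^ (f | a)) = F -> T = T
((f -> (a | b)) <-> b) | (a -> ((f -> (b <-> a)) ^ (f | a))) = T | T = T
b & (((f -> (a | b)) <-> b) | (a -> ((f -> (b <-> a)) ^ (f | a)))) = T & T = T
~(b & (((f -> (a | b)) <-> b) | (a -> ((f -> (b <-> a)) ^ (f | a))))) = ~T = F
~(b & (((f -> (a | b)) <-> b) | (a -> ((f -> (b <-> a)) ^ (f | a))))) -> f = F -> F = T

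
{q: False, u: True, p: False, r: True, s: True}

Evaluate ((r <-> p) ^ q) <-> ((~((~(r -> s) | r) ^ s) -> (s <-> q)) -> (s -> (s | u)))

r <-> p = True <-> False = False
(r <-> p) ^ q = False ^ False = False
r -> s = True -> True = True
~(r -> s) = ~True = False
~(r -> s) | r = False | True = True
(~(r -> s) | r) ^ s = True ^ True = False
~((~(r -> s) | r) ^ s) = ~False = True
s <-> q = True <-> False = False
~((~(r -> s) | r) ^ s) -> (s <-> q) = True -> False = False
s | u = True | True = True
s -> (s | u) = True -> True = True
(~((~(r -> s) | r) ^ s) -> (s <-> q)) -> (s -> (s | u)) = False -> True = True
((r <-> p) ^ q) <-> ((~((~(r -> s) | r) ^ s) -> (s <-> q)) -> (s -> (s | u))) = False <-> True = False

False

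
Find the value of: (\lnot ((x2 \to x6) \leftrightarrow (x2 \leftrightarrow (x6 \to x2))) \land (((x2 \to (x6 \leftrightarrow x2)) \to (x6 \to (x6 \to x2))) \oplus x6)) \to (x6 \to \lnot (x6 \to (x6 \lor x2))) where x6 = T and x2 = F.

x2 \to x6 = F \to T = T
x6 \to x2 = T \to F = F
x2 \leftrightarrow (x6 \to x2) = F \leftrightarrow F = T
(x2 \to x6) \leftrightarrow (x2 \leftrightarrow (x6 \to x2)) = T \leftrightarrow T = T
\lnot ((x2 \to x6) \leftrightarrow (x2 \leftrightarrow (x6 \to x2))) = \lnot T = F
x6 \leftrightarrow x2 = T \leftrightarrow F = F
x2 \to (x6 \leftrightarrow x2) = F \to F = T
x6 \to x2 = T \to F = F
x6 \to (x6 \to x2) = T \to F = F
(x2 \to (x6 \leftrightarrow x2)) \to (x6 \to (x6 \to x2)) = T \to F = F
((x2 \to (x6 \leftrightarrow x2)) \to (x6 \to (x6 \to x2))) \oplus x6 = F \oplus T = T
\lnot ((x2 \to x6) \leftrightarrow (x2 \leftrightarrow (x6 \to x2))) \land (((x2 \to (x6 \leftrightarrow x2)) \to (x6 \to (x6 \to x2))) \oplus x6) = F \land T = F
x6 \lor x2 = T \lor F = T
x6 \to (x6 \lor x2) = T \to T = T
\lnot (x6 \to (x6 \lor x2)) = \lnot T = F
x6 \to \lnot (x6 \to (x6 \lor x2)) = T \to F = F
(\lnot ((x2 \to x6) \leftrightarrow (x2 \leftrightarrow (x6 \to x2))) \land (((x2 \to (x6 \leftrightarrow x2)) \to (x6 \to (x6 \to x2))) \oplus x6)) \to (x6 \to \lnot (x6 \to (x6 \lor x2))) = F \to F = T

T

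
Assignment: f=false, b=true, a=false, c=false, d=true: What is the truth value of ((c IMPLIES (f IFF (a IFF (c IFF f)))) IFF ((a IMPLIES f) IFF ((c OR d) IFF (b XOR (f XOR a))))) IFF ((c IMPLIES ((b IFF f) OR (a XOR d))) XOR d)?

false

c IFF f = false IFF false = true
a IFF (c IFF f) = false IFF true = false
f IFF (a IFF (c IFF f)) = false IFF false = true
c IMPLIES (f IFF (a IFF (c IFF f))) = false IMPLIES true = true
a IMPLIES f = false IMPLIES false = true
c OR d = false OR true = true
f XOR a = false XOR false = false
b XOR (f XOR a) = true XOR false = true
(c OR d) IFF (b XOR (f XOR a)) = true IFF true = true
(a IMPLIES f) IFF ((c OR d) IFF (b XOR (f XOR a))) = true IFF true = true
(c IMPLIES (f IFF (a IFF (c IFF f)))) IFF ((a IMPLIES f) IFF ((c OR d) IFF (b XOR (f XOR a)))) = true IFF true = true
b IFF f = true IFF false = false
a XOR d = false XOR true = true
(b IFF f) OR (a XOR d) = false OR true = true
c IMPLIES ((b IFF f) OR (a XOR d)) = false IMPLIES true = true
(c IMPLIES ((b IFF f) OR (a XOR d))) XOR d = true XOR true = false
((c IMPLIES (f IFF (a IFF (c IFF f)))) IFF ((a IMPLIES f) IFF ((c OR d) IFF (b XOR (f XOR a))))) IFF ((c IMPLIES ((b IFF f) OR (a XOR d))) XOR d) = true IFF false = false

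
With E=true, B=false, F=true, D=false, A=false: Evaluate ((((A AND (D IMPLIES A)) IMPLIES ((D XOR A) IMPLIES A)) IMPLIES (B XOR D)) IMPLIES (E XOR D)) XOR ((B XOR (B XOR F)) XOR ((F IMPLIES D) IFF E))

D IMPLIES A = false IMPLIES false = true
A AND (D IMPLIES A) = false AND true = false
D XOR A = false XOR false = false
(D XOR A) IMPLIES A = false IMPLIES false = true
(A AND (D IMPLIES A)) IMPLIES ((D XOR A) IMPLIES A) = false IMPLIES true = true
B XOR D = false XOR false = false
((A AND (D IMPLIES A)) IMPLIES ((D XOR A) IMPLIES A)) IMPLIES (B XOR D) = true IMPLIES false = false
E XOR D = true XOR false = true
(((A AND (D IMPLIES A)) IMPLIES ((D XOR A) IMPLIES A)) IMPLIES (B XOR D)) IMPLIES (E XOR D) = false IMPLIES true = true
B XOR F = false XOR true = true
B XOR (B XOR F) = false XOR true = true
F IMPLIES D = true IMPLIES false = false
(F IMPLIES D) IFF E = false IFF true = false
(B XOR (B XOR F)) XOR ((F IMPLIES D) IFF E) = true XOR false = true
((((A AND (D IMPLIES A)) IMPLIES ((D XOR A) IMPLIES A)) IMPLIES (B XOR D)) IMPLIES (E XOR D)) XOR ((B XOR (B XOR F)) XOR ((F IMPLIES D) IFF E)) = true XOR true = false

false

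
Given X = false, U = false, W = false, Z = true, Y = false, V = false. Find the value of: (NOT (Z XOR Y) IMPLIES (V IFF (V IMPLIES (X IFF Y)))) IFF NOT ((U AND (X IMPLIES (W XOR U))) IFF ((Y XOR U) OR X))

Z XOR Y = true XOR false = true
NOT (Z XOR Y) = NOT true = false
X IFF Y = false IFF false = true
V IMPLIES (X IFF Y) = false IMPLIES true = true
V IFF (V IMPLIES (X IFF Y)) = false IFF true = false
NOT (Z XOR Y) IMPLIES (V IFF (V IMPLIES (X IFF Y))) = false IMPLIES false = true
W XOR U = false XOR false = false
X IMPLIES (W XOR U) = false IMPLIES false = true
U AND (X IMPLIES (W XOR U)) = false AND true = false
Y XOR U = false XOR false = false
(Y XOR U) OR X = false OR false = false
(U AND (X IMPLIES (W XOR U))) IFF ((Y XOR U) OR X) = false IFF false = true
NOT ((U AND (X IMPLIES (W XOR U))) IFF ((Y XOR U) OR X)) = NOT true = false
(NOT (Z XOR Y) IMPLIES (V IFF (V IMPLIES (X IFF Y)))) IFF NOT ((U AND (X IMPLIES (W XOR U))) IFF ((Y XOR U) OR X)) = true IFF false = false

false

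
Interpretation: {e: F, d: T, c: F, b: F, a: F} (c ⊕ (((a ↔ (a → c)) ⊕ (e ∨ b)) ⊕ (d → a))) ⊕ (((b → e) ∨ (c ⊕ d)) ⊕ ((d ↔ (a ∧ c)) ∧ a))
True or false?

T

Substituting e=F, d=T, c=F, b=F, a=F:
a → c = F → F = T
a ↔ (a → c) = F ↔ T = F
e ∨ b = F ∨ F = F
(a ↔ (a → c)) ⊕ (e ∨ b) = F ⊕ F = F
d → a = T → F = F
((a ↔ (a → c)) ⊕ (e ∨ b)) ⊕ (d → a) = F ⊕ F = F
c ⊕ (((a ↔ (a → c)) ⊕ (e ∨ b)) ⊕ (d → a)) = F ⊕ F = F
b → e = F → F = T
c ⊕ d = F ⊕ T = T
(b → e) ∨ (c ⊕ d) = T ∨ T = T
a ∧ c = F ∧ F = F
d ↔ (a ∧ c) = T ↔ F = F
(d ↔ (a ∧ c)) ∧ a = F ∧ F = F
((b → e) ∨ (c ⊕ d)) ⊕ ((d ↔ (a ∧ c)) ∧ a) = T ⊕ F = T
(c ⊕ (((a ↔ (a → c)) ⊕ (e ∨ b)) ⊕ (d → a))) ⊕ (((b → e) ∨ (c ⊕ d)) ⊕ ((d ↔ (a ∧ c)) ∧ a)) = F ⊕ T = T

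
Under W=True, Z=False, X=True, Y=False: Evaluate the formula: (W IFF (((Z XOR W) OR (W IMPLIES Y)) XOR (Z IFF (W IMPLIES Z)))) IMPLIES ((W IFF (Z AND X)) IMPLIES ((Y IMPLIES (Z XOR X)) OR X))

Z XOR W = False XOR True = True
W IMPLIES Y = True IMPLIES False = False
(Z XOR W) OR (W IMPLIES Y) = True OR False = True
W IMPLIES Z = True IMPLIES False = False
Z IFF (W IMPLIES Z) = False IFF False = True
((Z XOR W) OR (W IMPLIES Y)) XOR (Z IFF (W IMPLIES Z)) = True XOR True = False
W IFF (((Z XOR W) OR (W IMPLIES Y)) XOR (Z IFF (W IMPLIES Z))) = True IFF False = False
Z AND X = False AND True = False
W IFF (Z AND X) = True IFF False = False
Z XOR X = False XOR True = True
Y IMPLIES (Z XOR X) = False IMPLIES True = True
(Y IMPLIES (Z XOR X)) OR X = True OR True = True
(W IFF (Z AND X)) IMPLIES ((Y IMPLIES (Z XOR X)) OR X) = False IMPLIES True = True
(W IFF (((Z XOR W) OR (W IMPLIES Y)) XOR (Z IFF (W IMPLIES Z)))) IMPLIES ((W IFF (Z AND X)) IMPLIES ((Y IMPLIES (Z XOR X)) OR X)) = False IMPLIES True = True

True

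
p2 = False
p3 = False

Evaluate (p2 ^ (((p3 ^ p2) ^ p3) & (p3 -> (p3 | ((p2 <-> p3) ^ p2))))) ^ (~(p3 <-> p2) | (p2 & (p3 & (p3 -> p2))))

False

p3 ^ p2 = False ^ False = False
(p3 ^ p2) ^ p3 = False ^ False = False
p2 <-> p3 = False <-> False = True
(p2 <-> p3) ^ p2 = True ^ False = True
p3 | ((p2 <-> p3) ^ p2) = False | True = True
p3 -> (p3 | ((p2 <-> p3) ^ p2)) = False -> True = True
((p3 ^ p2) ^ p3) & (p3 -> (p3 | ((p2 <-> p3) ^ p2))) = False & True = False
p2 ^ (((p3 ^ p2) ^ p3) & (p3 -> (p3 | ((p2 <-> p3) ^ p2)))) = False ^ False = False
p3 <-> p2 = False <-> False = True
~(p3 <-> p2) = ~True = False
p3 -> p2 = False -> False = True
p3 & (p3 -> p2) = False & True = False
p2 & (p3 & (p3 -> p2)) = False & False = False
~(p3 <-> p2) | (p2 & (p3 & (p3 -> p2))) = False | False = False
(p2 ^ (((p3 ^ p2) ^ p3) & (p3 -> (p3 | ((p2 <-> p3) ^ p2))))) ^ (~(p3 <-> p2) | (p2 & (p3 & (p3 -> p2)))) = False ^ False = False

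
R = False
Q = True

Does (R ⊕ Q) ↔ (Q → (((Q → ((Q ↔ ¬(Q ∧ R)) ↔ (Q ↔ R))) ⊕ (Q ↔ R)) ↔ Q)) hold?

R ⊕ Q = False ⊕ True = True
Q ∧ R = True ∧ False = False
¬(Q ∧ R) = ¬False = True
Q ↔ ¬(Q ∧ R) = True ↔ True = True
Q ↔ R = True ↔ False = False
(Q ↔ ¬(Q ∧ R)) ↔ (Q ↔ R) = True ↔ False = False
Q → ((Q ↔ ¬(Q ∧ R)) ↔ (Q ↔ R)) = True → False = False
Q ↔ R = True ↔ False = False
(Q → ((Q ↔ ¬(Q ∧ R)) ↔ (Q ↔ R))) ⊕ (Q ↔ R) = False ⊕ False = False
((Q → ((Q ↔ ¬(Q ∧ R)) ↔ (Q ↔ R))) ⊕ (Q ↔ R)) ↔ Q = False ↔ True = False
Q → (((Q → ((Q ↔ ¬(Q ∧ R)) ↔ (Q ↔ R))) ⊕ (Q ↔ R)) ↔ Q) = True → False = False
(R ⊕ Q) ↔ (Q → (((Q → ((Q ↔ ¬(Q ∧ R)) ↔ (Q ↔ R))) ⊕ (Q ↔ R)) ↔ Q)) = True ↔ False = False

False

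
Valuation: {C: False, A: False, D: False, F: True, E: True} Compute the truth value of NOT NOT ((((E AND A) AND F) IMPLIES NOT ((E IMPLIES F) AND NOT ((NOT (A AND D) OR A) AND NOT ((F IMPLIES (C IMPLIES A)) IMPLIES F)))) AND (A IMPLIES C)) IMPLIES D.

False

Substituting C=False, A=False, D=False, F=True, E=True:
E AND A = True AND False = False
(E AND A) AND F = False AND True = False
E IMPLIES F = True IMPLIES True = True
A AND D = False AND False = False
NOT (A AND D) = NOT False = True
NOT (A AND D) OR A = True OR False = True
C IMPLIES A = False IMPLIES False = True
F IMPLIES (C IMPLIES A) = True IMPLIES True = True
(F IMPLIES (C IMPLIES A)) IMPLIES F = True IMPLIES True = True
NOT ((F IMPLIES (C IMPLIES A)) IMPLIES F) = NOT True = False
(NOT (A AND D) OR A) AND NOT ((F IMPLIES (C IMPLIES A)) IMPLIES F) = True AND False = False
NOT ((NOT (A AND D) OR A) AND NOT ((F IMPLIES (C IMPLIES A)) IMPLIES F)) = NOT False = True
(E IMPLIES F) AND NOT ((NOT (A AND D) OR A) AND NOT ((F IMPLIES (C IMPLIES A)) IMPLIES F)) = True AND True = True
NOT ((E IMPLIES F) AND NOT ((NOT (A AND D) OR A) AND NOT ((F IMPLIES (C IMPLIES A)) IMPLIES F))) = NOT True = False
((E AND A) AND F) IMPLIES NOT ((E IMPLIES F) AND NOT ((NOT (A AND D) OR A) AND NOT ((F IMPLIES (C IMPLIES A)) IMPLIES F))) = False IMPLIES False = True
A IMPLIES C = False IMPLIES False = True
(((E AND A) AND F) IMPLIES NOT ((E IMPLIES F) AND NOT ((NOT (A AND D) OR A) AND NOT ((F IMPLIES (C IMPLIES A)) IMPLIES F)))) AND (A IMPLIES C) = True AND True = True
NOT ((((E AND A) AND F) IMPLIES NOT ((E IMPLIES F) AND NOT ((NOT (A AND D) OR A) AND NOT ((F IMPLIES (C IMPLIES A)) IMPLIES F)))) AND (A IMPLIES C)) = NOT True = False
NOT NOT ((((E AND A) AND F) IMPLIES NOT ((E IMPLIES F) AND NOT ((NOT (A AND D) OR A) AND NOT ((F IMPLIES (C IMPLIES A)) IMPLIES F)))) AND (A IMPLIES C)) = NOT False = True
NOT NOT ((((E AND A) AND F) IMPLIES NOT ((E IMPLIES F) AND NOT ((NOT (A AND D) OR A) AND NOT ((F IMPLIES (C IMPLIES A)) IMPLIES F)))) AND (A IMPLIES C)) IMPLIES D = True IMPLIES False = False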